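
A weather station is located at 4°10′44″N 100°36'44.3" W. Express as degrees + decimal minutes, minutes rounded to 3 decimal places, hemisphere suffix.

φ: 10 + 44/60 = 10.73333′
Longitude: 36 + 44.3/60 = 36.73833′

4° 10.733′ N, 100° 36.738′ W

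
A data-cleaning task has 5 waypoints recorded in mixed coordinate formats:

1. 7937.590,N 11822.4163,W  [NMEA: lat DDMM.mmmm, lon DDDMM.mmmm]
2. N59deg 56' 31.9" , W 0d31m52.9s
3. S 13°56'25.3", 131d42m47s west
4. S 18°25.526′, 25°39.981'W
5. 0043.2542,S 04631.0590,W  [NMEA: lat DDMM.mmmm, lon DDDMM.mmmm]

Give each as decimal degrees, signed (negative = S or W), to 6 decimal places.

Point 1:
  φ: degrees = first 2 digits = 79, minutes = 37.59; 79 + 37.59/60 = 79.6265000
  N ⇒ keep positive
  Lon: split at 3 digits → 118° and 22.4163′; 118 + 22.4163/60 = 118.3736050
  W ⇒ negate
Point 2:
  Latitude: 56′ + 31.9″ = 56.53167′; 59 + 56.53167/60 = 59.9421944
  N ⇒ keep positive
  Longitude: 0 + 31/60 + 52.9/3600 = 0.5313611
  hemisphere W, so the sign is −
Point 3:
  Latitude: 13° + 56/60 + 25.3/3600 = 13 + 0.933333 + 0.007028 = 13.9403611
  S ⇒ negate
  Lon: 42′ + 47″ = 42.78333′; 131 + 42.78333/60 = 131.7130556
  W → negative
Point 4:
  Latitude: 18 + 25.526/60 = 18.4254333
  S ⇒ negate
  Longitude: 25 + 39.981/60 = 25.6663500
  hemisphere W, so the sign is −
Point 5:
  φ: split at 2 digits → 00° and 43.2542′; 0 + 43.2542/60 = 0.7209033
  hemisphere S, so the sign is −
  Lon: split at 3 digits → 046° and 31.059′; 46 + 31.059/60 = 46.5176500
  W → negative

1. 79.626500, -118.373605
2. 59.942194, -0.531361
3. -13.940361, -131.713056
4. -18.425433, -25.666350
5. -0.720903, -46.517650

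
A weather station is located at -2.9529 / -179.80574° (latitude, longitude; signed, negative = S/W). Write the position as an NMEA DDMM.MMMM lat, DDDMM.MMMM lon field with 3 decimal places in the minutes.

0257.174,S / 17948.344,W

Latitude is negative → S; |value| = 2.952900
φ: minutes = (2.952900 − 2) × 60 = 57.17400
Longitude is negative → W; |value| = 179.805740
Longitude: fractional part 0.805740 → 48.34440 minutes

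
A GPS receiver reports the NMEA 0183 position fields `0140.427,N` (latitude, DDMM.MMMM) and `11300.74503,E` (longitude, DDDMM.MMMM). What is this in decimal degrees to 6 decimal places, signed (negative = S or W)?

Lat: split at 2 digits → 01° and 40.427′; 1 + 40.427/60 = 1.6737833
N → positive
λ: split at 3 digits → 113° and 0.74503′; 113 + 0.74503/60 = 113.0124172
E → positive

1.673783, 113.012417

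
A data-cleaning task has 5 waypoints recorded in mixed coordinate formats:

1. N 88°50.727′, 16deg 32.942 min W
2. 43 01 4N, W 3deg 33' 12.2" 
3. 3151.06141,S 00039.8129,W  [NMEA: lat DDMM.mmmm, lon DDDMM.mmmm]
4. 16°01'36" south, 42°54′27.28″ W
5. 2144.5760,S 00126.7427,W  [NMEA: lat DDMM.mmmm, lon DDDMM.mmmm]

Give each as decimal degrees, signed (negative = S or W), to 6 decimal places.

Point 1:
  Lat: 50.727′ = 0.845450°; total 88.8454500
  N ⇒ keep positive
  Longitude: 32.942′ = 0.549033°; total 16.5490333
  hemisphere W, so the sign is −
Point 2:
  φ: 43 + 1/60 + 4/3600 = 43.0177778
  N ⇒ keep positive
  λ: 33′ + 12.2″ = 33.20333′; 3 + 33.20333/60 = 3.5533889
  hemisphere W, so the sign is −
Point 3:
  φ: split at 2 digits → 31° and 51.06141′; 31 + 51.06141/60 = 31.8510235
  S ⇒ negate
  Lon: split at 3 digits → 000° and 39.8129′; 0 + 39.8129/60 = 0.6635483
  hemisphere W, so the sign is −
Point 4:
  Lat: 16° + 1/60 + 36/3600 = 16 + 0.016667 + 0.010000 = 16.0266667
  S → negative
  Lon: 54′ + 27.28″ = 54.45467′; 42 + 54.45467/60 = 42.9075778
  hemisphere W, so the sign is −
Point 5:
  φ: degrees = first 2 digits = 21, minutes = 44.576; 21 + 44.576/60 = 21.7429333
  hemisphere S, so the sign is −
  Lon: degrees = first 3 digits = 1, minutes = 26.7427; 1 + 26.7427/60 = 1.4457117
  W → negative

1. 88.845450, -16.549033
2. 43.017778, -3.553389
3. -31.851024, -0.663548
4. -16.026667, -42.907578
5. -21.742933, -1.445712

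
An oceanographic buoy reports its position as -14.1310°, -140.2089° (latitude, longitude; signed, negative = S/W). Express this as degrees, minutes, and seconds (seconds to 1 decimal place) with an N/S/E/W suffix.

14°07′51.6″ S, 140°12′32.0″ W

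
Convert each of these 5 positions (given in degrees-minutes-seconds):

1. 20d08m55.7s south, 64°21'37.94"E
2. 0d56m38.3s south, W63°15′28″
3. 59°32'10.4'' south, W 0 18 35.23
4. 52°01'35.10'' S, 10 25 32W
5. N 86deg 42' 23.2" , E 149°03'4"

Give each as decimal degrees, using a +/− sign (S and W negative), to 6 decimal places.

1. -20.148806, 64.360539
2. -0.943972, -63.257778
3. -59.536222, -0.309786
4. -52.026417, -10.425556
5. 86.706444, 149.051111

Point 1:
  Latitude: 8′ + 55.7″ = 8.92833′; 20 + 8.92833/60 = 20.1488056
  hemisphere S, so the sign is −
  Longitude: 64° + 21/60 + 37.94/3600 = 64 + 0.350000 + 0.010539 = 64.3605389
  E → positive
Point 2:
  φ: 56′ + 38.3″ = 56.63833′; 0 + 56.63833/60 = 0.9439722
  S ⇒ negate
  Lon: 63° + 15/60 + 28/3600 = 63 + 0.250000 + 0.007778 = 63.2577778
  W → negative
Point 3:
  Latitude: 59° + 32/60 + 10.4/3600 = 59 + 0.533333 + 0.002889 = 59.5362222
  hemisphere S, so the sign is −
  Lon: 0° + 18/60 + 35.23/3600 = 0 + 0.300000 + 0.009786 = 0.3097861
  W ⇒ negate
Point 4:
  Lat: 52° + 1/60 + 35.1/3600 = 52 + 0.016667 + 0.009750 = 52.0264167
  S ⇒ negate
  Longitude: 10° + 25/60 + 32/3600 = 10 + 0.416667 + 0.008889 = 10.4255556
  hemisphere W, so the sign is −
Point 5:
  Latitude: 42′ + 23.2″ = 42.38667′; 86 + 42.38667/60 = 86.7064444
  N ⇒ keep positive
  Longitude: 149° + 3/60 + 4/3600 = 149 + 0.050000 + 0.001111 = 149.0511111
  E ⇒ keep positive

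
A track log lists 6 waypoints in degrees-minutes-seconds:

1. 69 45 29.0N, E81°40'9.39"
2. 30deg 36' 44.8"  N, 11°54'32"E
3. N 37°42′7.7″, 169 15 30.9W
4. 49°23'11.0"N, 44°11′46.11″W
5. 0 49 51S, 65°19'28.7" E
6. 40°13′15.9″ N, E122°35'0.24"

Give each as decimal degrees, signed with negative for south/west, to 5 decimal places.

1. 69.75806, 81.66928
2. 30.61244, 11.90889
3. 37.70214, -169.25858
4. 49.38639, -44.19614
5. -0.83083, 65.32464
6. 40.22108, 122.58340

Point 1:
  φ: 69 + 45/60 + 29/3600 = 69.758056
  N ⇒ keep positive
  Lon: 81 + 40/60 + 9.39/3600 = 81.669275
  E ⇒ keep positive
Point 2:
  φ: 30 + 36/60 + 44.8/3600 = 30.612444
  N → positive
  λ: 11° + 54/60 + 32/3600 = 11 + 0.900000 + 0.008889 = 11.908889
  E → positive
Point 3:
  Latitude: 37 + 42/60 + 7.7/3600 = 37.702139
  N ⇒ keep positive
  λ: 169 + 15/60 + 30.9/3600 = 169.258583
  hemisphere W, so the sign is −
Point 4:
  Latitude: 49 + 23/60 + 11/3600 = 49.386389
  N ⇒ keep positive
  λ: 44° + 11/60 + 46.11/3600 = 44 + 0.183333 + 0.012808 = 44.196142
  W ⇒ negate
Point 5:
  Latitude: 0 + 49/60 + 51/3600 = 0.830833
  S → negative
  Lon: 19′ + 28.7″ = 19.47833′; 65 + 19.47833/60 = 65.324639
  E ⇒ keep positive
Point 6:
  Lat: 40° + 13/60 + 15.9/3600 = 40 + 0.216667 + 0.004417 = 40.221083
  N → positive
  Longitude: 122 + 35/60 + 0.24/3600 = 122.583400
  E → positive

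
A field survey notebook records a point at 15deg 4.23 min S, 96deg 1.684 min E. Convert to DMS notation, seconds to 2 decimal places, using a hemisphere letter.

φ: fractional minutes 0.23000 × 60 = 13.8000″
λ: 1.68400′ → 1′ and 0.68400 × 60 = 41.0400″

15°04′13.80″ S, 96°01′41.04″ E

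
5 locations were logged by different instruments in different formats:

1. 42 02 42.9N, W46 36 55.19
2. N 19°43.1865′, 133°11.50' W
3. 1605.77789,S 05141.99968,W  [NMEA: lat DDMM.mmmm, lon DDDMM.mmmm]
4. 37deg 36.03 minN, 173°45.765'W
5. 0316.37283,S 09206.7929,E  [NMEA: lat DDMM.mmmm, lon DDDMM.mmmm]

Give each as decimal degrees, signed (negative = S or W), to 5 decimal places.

1. 42.04525, -46.61533
2. 19.71978, -133.19167
3. -16.09630, -51.69999
4. 37.60050, -173.76275
5. -3.27288, 92.11322

Point 1:
  φ: 42 + 2/60 + 42.9/3600 = 42.045250
  N ⇒ keep positive
  λ: 46 + 36/60 + 55.19/3600 = 46.615331
  W ⇒ negate
Point 2:
  Latitude: 43.1865′ = 0.719775°; total 19.719775
  N → positive
  Lon: 11.5′ = 0.191667°; total 133.191667
  W ⇒ negate
Point 3:
  Lat: degrees = first 2 digits = 16, minutes = 5.77789; 16 + 5.77789/60 = 16.096298
  S → negative
  Longitude: degrees = first 3 digits = 51, minutes = 41.99968; 51 + 41.99968/60 = 51.699995
  W ⇒ negate
Point 4:
  φ: 36.03′ = 0.600500°; total 37.600500
  N → positive
  λ: 45.765′ = 0.762750°; total 173.762750
  hemisphere W, so the sign is −
Point 5:
  Lat: split at 2 digits → 03° and 16.37283′; 3 + 16.37283/60 = 3.272881
  hemisphere S, so the sign is −
  Longitude: degrees = first 3 digits = 92, minutes = 6.7929; 92 + 6.7929/60 = 92.113215
  E ⇒ keep positive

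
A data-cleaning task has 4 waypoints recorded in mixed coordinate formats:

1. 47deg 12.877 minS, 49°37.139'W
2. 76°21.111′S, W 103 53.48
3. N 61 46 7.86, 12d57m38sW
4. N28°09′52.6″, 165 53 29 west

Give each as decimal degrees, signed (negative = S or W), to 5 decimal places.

1. -47.21462, -49.61898
2. -76.35185, -103.89133
3. 61.76885, -12.96056
4. 28.16461, -165.89139

Point 1:
  Lat: 12.877′ = 0.214617°; total 47.214617
  S ⇒ negate
  λ: 37.139′ = 0.618983°; total 49.618983
  hemisphere W, so the sign is −
Point 2:
  φ: 21.111′ = 0.351850°; total 76.351850
  hemisphere S, so the sign is −
  λ: 53.48′ = 0.891333°; total 103.891333
  W ⇒ negate
Point 3:
  φ: 46′ + 7.86″ = 46.13100′; 61 + 46.13100/60 = 61.768850
  N ⇒ keep positive
  Lon: 12° + 57/60 + 38/3600 = 12 + 0.950000 + 0.010556 = 12.960556
  W → negative
Point 4:
  Latitude: 28° + 9/60 + 52.6/3600 = 28 + 0.150000 + 0.014611 = 28.164611
  N → positive
  Lon: 53′ + 29″ = 53.48333′; 165 + 53.48333/60 = 165.891389
  hemisphere W, so the sign is −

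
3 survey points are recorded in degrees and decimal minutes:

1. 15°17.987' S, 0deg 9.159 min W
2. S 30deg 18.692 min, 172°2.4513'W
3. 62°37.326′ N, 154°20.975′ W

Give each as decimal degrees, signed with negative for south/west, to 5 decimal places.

Point 1:
  Latitude: 17.987′ = 0.299783°; total 15.299783
  hemisphere S, so the sign is −
  Longitude: 0 + 9.159/60 = 0.152650
  hemisphere W, so the sign is −
Point 2:
  Latitude: 30 + 18.692/60 = 30.311533
  S → negative
  Longitude: 172 + 2.4513/60 = 172.040855
  hemisphere W, so the sign is −
Point 3:
  Latitude: 37.326′ = 0.622100°; total 62.622100
  N ⇒ keep positive
  λ: 154 + 20.975/60 = 154.349583
  hemisphere W, so the sign is −

1. -15.29978, -0.15265
2. -30.31153, -172.04086
3. 62.62210, -154.34958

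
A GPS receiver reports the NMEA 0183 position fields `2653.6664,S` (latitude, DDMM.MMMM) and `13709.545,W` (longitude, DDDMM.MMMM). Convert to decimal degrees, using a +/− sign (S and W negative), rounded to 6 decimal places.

-26.894440, -137.159083

Latitude: degrees = first 2 digits = 26, minutes = 53.6664; 26 + 53.6664/60 = 26.8944400
S → negative
Lon: degrees = first 3 digits = 137, minutes = 9.545; 137 + 9.545/60 = 137.1590833
hemisphere W, so the sign is −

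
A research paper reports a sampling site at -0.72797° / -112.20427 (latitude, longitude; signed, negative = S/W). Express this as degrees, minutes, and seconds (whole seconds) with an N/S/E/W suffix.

0°43′41″ S, 112°12′15″ W

Latitude is negative → S; |value| = 0.727970
Latitude: whole degrees 0; 43.67820′ → 43′ and 40.69″
Longitude is negative → W; |value| = 112.204270
Longitude: 0.204270 × 60 = 12.25620′ → 12′, remainder × 60 = 15.37″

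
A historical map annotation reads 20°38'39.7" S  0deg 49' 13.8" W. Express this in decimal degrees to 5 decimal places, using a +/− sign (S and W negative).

-20.64436, -0.82050

Lat: 20 + 38/60 + 39.7/3600 = 20.644361
hemisphere S, so the sign is −
Lon: 0 + 49/60 + 13.8/3600 = 0.820500
W → negative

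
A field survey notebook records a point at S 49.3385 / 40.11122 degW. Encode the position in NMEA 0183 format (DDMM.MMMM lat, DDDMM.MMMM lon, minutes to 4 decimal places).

4920.3100,S / 04006.6732,W

φ: 49° + 0.338500 × 60 = 49° 20.310000′
Lon: 40° + 0.111220 × 60 = 40° 6.673200′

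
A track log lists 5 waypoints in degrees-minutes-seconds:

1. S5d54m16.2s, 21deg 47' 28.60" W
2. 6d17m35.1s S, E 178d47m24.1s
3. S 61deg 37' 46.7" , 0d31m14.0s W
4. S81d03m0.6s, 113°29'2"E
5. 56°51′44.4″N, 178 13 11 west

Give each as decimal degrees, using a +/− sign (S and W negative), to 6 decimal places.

Point 1:
  φ: 5° + 54/60 + 16.2/3600 = 5 + 0.900000 + 0.004500 = 5.9045000
  S ⇒ negate
  Lon: 21 + 47/60 + 28.6/3600 = 21.7912778
  W → negative
Point 2:
  Lat: 6° + 17/60 + 35.1/3600 = 6 + 0.283333 + 0.009750 = 6.2930833
  hemisphere S, so the sign is −
  λ: 178° + 47/60 + 24.1/3600 = 178 + 0.783333 + 0.006694 = 178.7900278
  E ⇒ keep positive
Point 3:
  Latitude: 61° + 37/60 + 46.7/3600 = 61 + 0.616667 + 0.012972 = 61.6296389
  S ⇒ negate
  Longitude: 31′ + 14″ = 31.23333′; 0 + 31.23333/60 = 0.5205556
  W → negative
Point 4:
  Lat: 81° + 3/60 + 0.6/3600 = 81 + 0.050000 + 0.000167 = 81.0501667
  hemisphere S, so the sign is −
  Longitude: 29′ + 2″ = 29.03333′; 113 + 29.03333/60 = 113.4838889
  E → positive
Point 5:
  φ: 51′ + 44.4″ = 51.74000′; 56 + 51.74000/60 = 56.8623333
  N → positive
  λ: 178 + 13/60 + 11/3600 = 178.2197222
  W ⇒ negate

1. -5.904500, -21.791278
2. -6.293083, 178.790028
3. -61.629639, -0.520556
4. -81.050167, 113.483889
5. 56.862333, -178.219722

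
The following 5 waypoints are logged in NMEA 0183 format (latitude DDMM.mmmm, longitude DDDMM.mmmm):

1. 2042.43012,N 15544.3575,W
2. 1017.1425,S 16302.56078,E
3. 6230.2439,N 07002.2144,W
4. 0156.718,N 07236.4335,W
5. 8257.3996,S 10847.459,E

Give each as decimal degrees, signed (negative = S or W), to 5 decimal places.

1. 20.70717, -155.73929
2. -10.28571, 163.04268
3. 62.50407, -70.03691
4. 1.94530, -72.60723
5. -82.95666, 108.79098

Point 1:
  φ: split at 2 digits → 20° and 42.43012′; 20 + 42.43012/60 = 20.707169
  N → positive
  λ: split at 3 digits → 155° and 44.3575′; 155 + 44.3575/60 = 155.739292
  hemisphere W, so the sign is −
Point 2:
  Lat: split at 2 digits → 10° and 17.1425′; 10 + 17.1425/60 = 10.285708
  S → negative
  λ: split at 3 digits → 163° and 2.56078′; 163 + 2.56078/60 = 163.042680
  E ⇒ keep positive
Point 3:
  Lat: degrees = first 2 digits = 62, minutes = 30.2439; 62 + 30.2439/60 = 62.504065
  N → positive
  Longitude: split at 3 digits → 070° and 2.2144′; 70 + 2.2144/60 = 70.036907
  hemisphere W, so the sign is −
Point 4:
  Lat: split at 2 digits → 01° and 56.718′; 1 + 56.718/60 = 1.945300
  N ⇒ keep positive
  λ: split at 3 digits → 072° and 36.4335′; 72 + 36.4335/60 = 72.607225
  hemisphere W, so the sign is −
Point 5:
  Lat: degrees = first 2 digits = 82, minutes = 57.3996; 82 + 57.3996/60 = 82.956660
  S ⇒ negate
  Lon: split at 3 digits → 108° and 47.459′; 108 + 47.459/60 = 108.790983
  E ⇒ keep positive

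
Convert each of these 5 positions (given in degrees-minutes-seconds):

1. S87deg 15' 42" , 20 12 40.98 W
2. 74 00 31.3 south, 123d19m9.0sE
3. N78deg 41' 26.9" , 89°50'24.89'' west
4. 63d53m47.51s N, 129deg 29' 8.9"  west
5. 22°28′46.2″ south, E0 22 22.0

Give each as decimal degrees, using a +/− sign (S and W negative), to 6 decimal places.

1. -87.261667, -20.211383
2. -74.008694, 123.319167
3. 78.690806, -89.840247
4. 63.896531, -129.485806
5. -22.479500, 0.372778

Point 1:
  Lat: 87 + 15/60 + 42/3600 = 87.2616667
  hemisphere S, so the sign is −
  Longitude: 20° + 12/60 + 40.98/3600 = 20 + 0.200000 + 0.011383 = 20.2113833
  W ⇒ negate
Point 2:
  Lat: 0′ + 31.3″ = 0.52167′; 74 + 0.52167/60 = 74.0086944
  S → negative
  Lon: 123 + 19/60 + 9/3600 = 123.3191667
  E → positive
Point 3:
  Latitude: 78° + 41/60 + 26.9/3600 = 78 + 0.683333 + 0.007472 = 78.6908056
  N → positive
  λ: 89 + 50/60 + 24.89/3600 = 89.8402472
  W → negative
Point 4:
  Latitude: 63 + 53/60 + 47.51/3600 = 63.8965306
  N ⇒ keep positive
  Lon: 29′ + 8.9″ = 29.14833′; 129 + 29.14833/60 = 129.4858056
  W → negative
Point 5:
  φ: 22° + 28/60 + 46.2/3600 = 22 + 0.466667 + 0.012833 = 22.4795000
  S → negative
  Lon: 0 + 22/60 + 22/3600 = 0.3727778
  E → positive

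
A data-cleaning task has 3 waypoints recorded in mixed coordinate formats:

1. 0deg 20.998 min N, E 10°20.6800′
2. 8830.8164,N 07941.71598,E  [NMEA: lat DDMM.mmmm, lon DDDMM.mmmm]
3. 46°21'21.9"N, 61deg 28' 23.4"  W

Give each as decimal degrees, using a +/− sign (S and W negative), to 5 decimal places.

1. 0.34997, 10.34467
2. 88.51361, 79.69527
3. 46.35608, -61.47317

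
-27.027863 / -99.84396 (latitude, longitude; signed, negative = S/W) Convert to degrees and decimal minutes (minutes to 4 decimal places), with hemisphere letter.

27° 1.6718′ S, 99° 50.6376′ W

Latitude is negative → S; |value| = 27.027863
Lat: minutes = (27.027863 − 27) × 60 = 1.671780
Longitude is negative → W; |value| = 99.843960
λ: minutes = (99.843960 − 99) × 60 = 50.637600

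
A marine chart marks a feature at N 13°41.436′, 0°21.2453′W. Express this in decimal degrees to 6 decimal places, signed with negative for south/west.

13.690600, -0.354088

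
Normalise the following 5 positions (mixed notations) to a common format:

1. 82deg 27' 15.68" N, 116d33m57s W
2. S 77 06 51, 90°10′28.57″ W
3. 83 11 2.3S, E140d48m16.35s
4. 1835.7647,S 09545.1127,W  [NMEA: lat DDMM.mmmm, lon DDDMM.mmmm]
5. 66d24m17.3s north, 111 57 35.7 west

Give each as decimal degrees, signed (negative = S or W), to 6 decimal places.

Point 1:
  φ: 82° + 27/60 + 15.68/3600 = 82 + 0.450000 + 0.004356 = 82.4543556
  N → positive
  Lon: 116° + 33/60 + 57/3600 = 116 + 0.550000 + 0.015833 = 116.5658333
  hemisphere W, so the sign is −
Point 2:
  Latitude: 77 + 6/60 + 51/3600 = 77.1141667
  S ⇒ negate
  Lon: 90° + 10/60 + 28.57/3600 = 90 + 0.166667 + 0.007936 = 90.1746028
  W → negative
Point 3:
  φ: 11′ + 2.3″ = 11.03833′; 83 + 11.03833/60 = 83.1839722
  hemisphere S, so the sign is −
  λ: 140° + 48/60 + 16.35/3600 = 140 + 0.800000 + 0.004542 = 140.8045417
  E ⇒ keep positive
Point 4:
  Latitude: split at 2 digits → 18° and 35.7647′; 18 + 35.7647/60 = 18.5960783
  S → negative
  Lon: split at 3 digits → 095° and 45.1127′; 95 + 45.1127/60 = 95.7518783
  W ⇒ negate
Point 5:
  Lat: 24′ + 17.3″ = 24.28833′; 66 + 24.28833/60 = 66.4048056
  N → positive
  Lon: 111° + 57/60 + 35.7/3600 = 111 + 0.950000 + 0.009917 = 111.9599167
  hemisphere W, so the sign is −

1. 82.454356, -116.565833
2. -77.114167, -90.174603
3. -83.183972, 140.804542
4. -18.596078, -95.751878
5. 66.404806, -111.959917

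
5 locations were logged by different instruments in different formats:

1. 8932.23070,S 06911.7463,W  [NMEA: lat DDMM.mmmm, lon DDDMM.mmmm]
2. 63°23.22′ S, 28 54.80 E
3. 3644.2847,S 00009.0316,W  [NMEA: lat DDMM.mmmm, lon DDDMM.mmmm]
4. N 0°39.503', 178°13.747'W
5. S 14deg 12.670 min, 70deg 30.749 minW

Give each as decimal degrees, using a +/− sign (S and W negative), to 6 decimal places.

1. -89.537178, -69.195772
2. -63.387000, 28.913333
3. -36.738078, -0.150527
4. 0.658383, -178.229117
5. -14.211167, -70.512483

Point 1:
  Lat: degrees = first 2 digits = 89, minutes = 32.2307; 89 + 32.2307/60 = 89.5371783
  hemisphere S, so the sign is −
  λ: split at 3 digits → 069° and 11.7463′; 69 + 11.7463/60 = 69.1957717
  W ⇒ negate
Point 2:
  φ: 63 + 23.22/60 = 63.3870000
  S → negative
  Longitude: 28 + 54.8/60 = 28.9133333
  E → positive
Point 3:
  φ: split at 2 digits → 36° and 44.2847′; 36 + 44.2847/60 = 36.7380783
  hemisphere S, so the sign is −
  λ: split at 3 digits → 000° and 9.0316′; 0 + 9.0316/60 = 0.1505267
  W → negative
Point 4:
  φ: 0 + 39.503/60 = 0.6583833
  N → positive
  λ: 13.747′ = 0.229117°; total 178.2291167
  hemisphere W, so the sign is −
Point 5:
  Latitude: 14 + 12.67/60 = 14.2111667
  S ⇒ negate
  Lon: 30.749′ = 0.512483°; total 70.5124833
  W → negative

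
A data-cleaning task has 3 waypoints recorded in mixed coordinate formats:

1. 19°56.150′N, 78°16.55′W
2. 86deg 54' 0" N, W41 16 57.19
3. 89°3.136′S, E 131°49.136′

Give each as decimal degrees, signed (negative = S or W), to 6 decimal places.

Point 1:
  φ: 19 + 56.15/60 = 19.9358333
  N ⇒ keep positive
  Longitude: 16.55′ = 0.275833°; total 78.2758333
  hemisphere W, so the sign is −
Point 2:
  Lat: 86° + 54/60 + 0/3600 = 86 + 0.900000 + 0.000000 = 86.9000000
  N ⇒ keep positive
  Lon: 41 + 16/60 + 57.19/3600 = 41.2825528
  W ⇒ negate
Point 3:
  Latitude: 89 + 3.136/60 = 89.0522667
  S ⇒ negate
  Longitude: 131 + 49.136/60 = 131.8189333
  E ⇒ keep positive

1. 19.935833, -78.275833
2. 86.900000, -41.282553
3. -89.052267, 131.818933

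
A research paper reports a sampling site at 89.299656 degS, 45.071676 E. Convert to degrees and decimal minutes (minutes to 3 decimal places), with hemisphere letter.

89° 17.979′ S, 45° 4.301′ E

φ: fractional part 0.299656 → 17.97936 minutes
Longitude: 45° + 0.071676 × 60 = 45° 4.30056′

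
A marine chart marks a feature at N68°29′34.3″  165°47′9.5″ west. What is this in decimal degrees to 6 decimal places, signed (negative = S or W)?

68.492861, -165.785972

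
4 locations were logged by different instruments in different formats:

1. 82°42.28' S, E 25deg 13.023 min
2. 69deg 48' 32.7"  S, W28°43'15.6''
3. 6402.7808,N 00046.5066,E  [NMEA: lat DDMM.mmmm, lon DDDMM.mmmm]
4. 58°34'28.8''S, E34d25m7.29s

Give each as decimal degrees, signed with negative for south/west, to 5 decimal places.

Point 1:
  Lat: 82 + 42.28/60 = 82.704667
  S → negative
  Lon: 13.023′ = 0.217050°; total 25.217050
  E → positive
Point 2:
  φ: 69 + 48/60 + 32.7/3600 = 69.809083
  S ⇒ negate
  λ: 43′ + 15.6″ = 43.26000′; 28 + 43.26000/60 = 28.721000
  W → negative
Point 3:
  φ: degrees = first 2 digits = 64, minutes = 2.7808; 64 + 2.7808/60 = 64.046347
  N ⇒ keep positive
  Lon: degrees = first 3 digits = 0, minutes = 46.5066; 0 + 46.5066/60 = 0.775110
  E ⇒ keep positive
Point 4:
  Latitude: 58° + 34/60 + 28.8/3600 = 58 + 0.566667 + 0.008000 = 58.574667
  S ⇒ negate
  Longitude: 34° + 25/60 + 7.29/3600 = 34 + 0.416667 + 0.002025 = 34.418692
  E ⇒ keep positive

1. -82.70467, 25.21705
2. -69.80908, -28.72100
3. 64.04635, 0.77511
4. -58.57467, 34.41869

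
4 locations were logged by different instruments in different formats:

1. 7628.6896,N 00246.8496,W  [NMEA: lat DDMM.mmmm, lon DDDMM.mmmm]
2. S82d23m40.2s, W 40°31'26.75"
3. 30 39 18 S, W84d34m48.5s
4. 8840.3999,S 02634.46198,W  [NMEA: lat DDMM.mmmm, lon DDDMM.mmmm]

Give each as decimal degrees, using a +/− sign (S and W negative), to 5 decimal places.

1. 76.47816, -2.78083
2. -82.39450, -40.52410
3. -30.65500, -84.58014
4. -88.67333, -26.57437

Point 1:
  φ: degrees = first 2 digits = 76, minutes = 28.6896; 76 + 28.6896/60 = 76.478160
  N ⇒ keep positive
  Lon: degrees = first 3 digits = 2, minutes = 46.8496; 2 + 46.8496/60 = 2.780827
  W → negative
Point 2:
  Lat: 23′ + 40.2″ = 23.67000′; 82 + 23.67000/60 = 82.394500
  S ⇒ negate
  λ: 40 + 31/60 + 26.75/3600 = 40.524097
  W ⇒ negate
Point 3:
  Lat: 30 + 39/60 + 18/3600 = 30.655000
  hemisphere S, so the sign is −
  λ: 84° + 34/60 + 48.5/3600 = 84 + 0.566667 + 0.013472 = 84.580139
  W → negative
Point 4:
  φ: degrees = first 2 digits = 88, minutes = 40.3999; 88 + 40.3999/60 = 88.673332
  S → negative
  Longitude: split at 3 digits → 026° and 34.46198′; 26 + 34.46198/60 = 26.574366
  hemisphere W, so the sign is −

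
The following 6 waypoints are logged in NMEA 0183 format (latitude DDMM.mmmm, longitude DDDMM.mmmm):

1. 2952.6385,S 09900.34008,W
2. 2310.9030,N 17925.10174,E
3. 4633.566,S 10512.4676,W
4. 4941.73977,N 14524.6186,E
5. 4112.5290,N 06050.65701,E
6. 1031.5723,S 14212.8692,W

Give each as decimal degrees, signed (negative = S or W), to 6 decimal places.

Point 1:
  Latitude: degrees = first 2 digits = 29, minutes = 52.6385; 29 + 52.6385/60 = 29.8773083
  hemisphere S, so the sign is −
  λ: degrees = first 3 digits = 99, minutes = 0.34008; 99 + 0.34008/60 = 99.0056680
  W → negative
Point 2:
  φ: split at 2 digits → 23° and 10.903′; 23 + 10.903/60 = 23.1817167
  N → positive
  Longitude: split at 3 digits → 179° and 25.10174′; 179 + 25.10174/60 = 179.4183623
  E → positive
Point 3:
  Lat: split at 2 digits → 46° and 33.566′; 46 + 33.566/60 = 46.5594333
  hemisphere S, so the sign is −
  Lon: degrees = first 3 digits = 105, minutes = 12.4676; 105 + 12.4676/60 = 105.2077933
  W ⇒ negate
Point 4:
  Lat: degrees = first 2 digits = 49, minutes = 41.73977; 49 + 41.73977/60 = 49.6956628
  N ⇒ keep positive
  Longitude: degrees = first 3 digits = 145, minutes = 24.6186; 145 + 24.6186/60 = 145.4103100
  E ⇒ keep positive
Point 5:
  Lat: degrees = first 2 digits = 41, minutes = 12.529; 41 + 12.529/60 = 41.2088167
  N ⇒ keep positive
  Lon: degrees = first 3 digits = 60, minutes = 50.65701; 60 + 50.65701/60 = 60.8442835
  E → positive
Point 6:
  φ: split at 2 digits → 10° and 31.5723′; 10 + 31.5723/60 = 10.5262050
  hemisphere S, so the sign is −
  λ: degrees = first 3 digits = 142, minutes = 12.8692; 142 + 12.8692/60 = 142.2144867
  W → negative

1. -29.877308, -99.005668
2. 23.181717, 179.418362
3. -46.559433, -105.207793
4. 49.695663, 145.410310
5. 41.208817, 60.844284
6. -10.526205, -142.214487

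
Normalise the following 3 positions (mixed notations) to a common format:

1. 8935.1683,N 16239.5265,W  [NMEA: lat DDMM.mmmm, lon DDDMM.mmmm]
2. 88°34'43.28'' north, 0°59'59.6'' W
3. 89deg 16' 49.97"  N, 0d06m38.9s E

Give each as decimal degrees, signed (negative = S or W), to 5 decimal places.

1. 89.58614, -162.65878
2. 88.57869, -0.99989
3. 89.28055, 0.11081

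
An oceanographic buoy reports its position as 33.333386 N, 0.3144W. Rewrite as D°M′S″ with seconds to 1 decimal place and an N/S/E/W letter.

33°20′0.2″ N, 0°18′51.8″ W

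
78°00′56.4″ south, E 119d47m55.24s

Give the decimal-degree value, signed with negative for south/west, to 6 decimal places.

-78.015667, 119.798678

Lat: 78 + 0/60 + 56.4/3600 = 78.0156667
S ⇒ negate
Lon: 47′ + 55.24″ = 47.92067′; 119 + 47.92067/60 = 119.7986778
E → positive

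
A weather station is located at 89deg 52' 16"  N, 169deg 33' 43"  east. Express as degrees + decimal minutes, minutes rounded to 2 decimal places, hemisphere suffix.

φ: seconds/60 = 0.26667; minutes = 52 + 0.26667 = 52.2667
Lon: 33 + 43/60 = 33.7167′

89° 52.27′ N, 169° 33.72′ E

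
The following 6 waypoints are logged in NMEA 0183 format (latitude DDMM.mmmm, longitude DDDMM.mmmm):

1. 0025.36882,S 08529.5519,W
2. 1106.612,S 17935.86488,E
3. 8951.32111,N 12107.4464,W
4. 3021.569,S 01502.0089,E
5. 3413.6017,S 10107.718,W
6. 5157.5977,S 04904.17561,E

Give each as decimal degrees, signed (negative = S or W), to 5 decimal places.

1. -0.42281, -85.49253
2. -11.11020, 179.59775
3. 89.85535, -121.12411
4. -30.35948, 15.03348
5. -34.22670, -101.12863
6. -51.95996, 49.06959

Point 1:
  Lat: degrees = first 2 digits = 0, minutes = 25.36882; 0 + 25.36882/60 = 0.422814
  S ⇒ negate
  Lon: degrees = first 3 digits = 85, minutes = 29.5519; 85 + 29.5519/60 = 85.492532
  W ⇒ negate
Point 2:
  φ: degrees = first 2 digits = 11, minutes = 6.612; 11 + 6.612/60 = 11.110200
  S → negative
  Lon: degrees = first 3 digits = 179, minutes = 35.86488; 179 + 35.86488/60 = 179.597748
  E → positive
Point 3:
  Latitude: degrees = first 2 digits = 89, minutes = 51.32111; 89 + 51.32111/60 = 89.855352
  N → positive
  Longitude: degrees = first 3 digits = 121, minutes = 7.4464; 121 + 7.4464/60 = 121.124107
  W ⇒ negate
Point 4:
  φ: split at 2 digits → 30° and 21.569′; 30 + 21.569/60 = 30.359483
  S ⇒ negate
  λ: split at 3 digits → 015° and 2.0089′; 15 + 2.0089/60 = 15.033482
  E ⇒ keep positive
Point 5:
  Latitude: split at 2 digits → 34° and 13.6017′; 34 + 13.6017/60 = 34.226695
  S → negative
  Lon: degrees = first 3 digits = 101, minutes = 7.718; 101 + 7.718/60 = 101.128633
  hemisphere W, so the sign is −
Point 6:
  Latitude: degrees = first 2 digits = 51, minutes = 57.5977; 51 + 57.5977/60 = 51.959962
  hemisphere S, so the sign is −
  Lon: split at 3 digits → 049° and 4.17561′; 49 + 4.17561/60 = 49.069594
  E ⇒ keep positive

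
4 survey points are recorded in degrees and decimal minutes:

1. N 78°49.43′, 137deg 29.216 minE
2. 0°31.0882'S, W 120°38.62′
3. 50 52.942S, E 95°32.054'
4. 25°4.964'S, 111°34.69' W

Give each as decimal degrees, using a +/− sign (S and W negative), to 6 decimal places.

Point 1:
  Latitude: 78 + 49.43/60 = 78.8238333
  N → positive
  Longitude: 29.216′ = 0.486933°; total 137.4869333
  E ⇒ keep positive
Point 2:
  Latitude: 0 + 31.0882/60 = 0.5181367
  hemisphere S, so the sign is −
  Lon: 38.62′ = 0.643667°; total 120.6436667
  hemisphere W, so the sign is −
Point 3:
  φ: 50 + 52.942/60 = 50.8823667
  hemisphere S, so the sign is −
  Longitude: 95 + 32.054/60 = 95.5342333
  E ⇒ keep positive
Point 4:
  Latitude: 4.964′ = 0.082733°; total 25.0827333
  S ⇒ negate
  Longitude: 111 + 34.69/60 = 111.5781667
  hemisphere W, so the sign is −

1. 78.823833, 137.486933
2. -0.518137, -120.643667
3. -50.882367, 95.534233
4. -25.082733, -111.578167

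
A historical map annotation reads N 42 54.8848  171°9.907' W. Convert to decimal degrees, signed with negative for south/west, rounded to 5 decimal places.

Lat: 42 + 54.8848/60 = 42.914747
N ⇒ keep positive
Lon: 171 + 9.907/60 = 171.165117
W → negative

42.91475, -171.16512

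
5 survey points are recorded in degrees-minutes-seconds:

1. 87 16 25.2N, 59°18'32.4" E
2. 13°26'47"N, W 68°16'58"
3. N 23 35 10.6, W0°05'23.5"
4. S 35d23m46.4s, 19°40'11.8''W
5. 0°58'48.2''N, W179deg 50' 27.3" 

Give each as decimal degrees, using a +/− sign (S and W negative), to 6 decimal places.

Point 1:
  Lat: 87° + 16/60 + 25.2/3600 = 87 + 0.266667 + 0.007000 = 87.2736667
  N → positive
  Lon: 59 + 18/60 + 32.4/3600 = 59.3090000
  E → positive
Point 2:
  Lat: 13 + 26/60 + 47/3600 = 13.4463889
  N → positive
  λ: 68 + 16/60 + 58/3600 = 68.2827778
  W → negative
Point 3:
  Lat: 35′ + 10.6″ = 35.17667′; 23 + 35.17667/60 = 23.5862778
  N → positive
  Longitude: 0 + 5/60 + 23.5/3600 = 0.0898611
  W → negative
Point 4:
  Latitude: 23′ + 46.4″ = 23.77333′; 35 + 23.77333/60 = 35.3962222
  S ⇒ negate
  Lon: 19° + 40/60 + 11.8/3600 = 19 + 0.666667 + 0.003278 = 19.6699444
  hemisphere W, so the sign is −
Point 5:
  Lat: 58′ + 48.2″ = 58.80333′; 0 + 58.80333/60 = 0.9800556
  N ⇒ keep positive
  λ: 179 + 50/60 + 27.3/3600 = 179.8409167
  hemisphere W, so the sign is −

1. 87.273667, 59.309000
2. 13.446389, -68.282778
3. 23.586278, -0.089861
4. -35.396222, -19.669944
5. 0.980056, -179.840917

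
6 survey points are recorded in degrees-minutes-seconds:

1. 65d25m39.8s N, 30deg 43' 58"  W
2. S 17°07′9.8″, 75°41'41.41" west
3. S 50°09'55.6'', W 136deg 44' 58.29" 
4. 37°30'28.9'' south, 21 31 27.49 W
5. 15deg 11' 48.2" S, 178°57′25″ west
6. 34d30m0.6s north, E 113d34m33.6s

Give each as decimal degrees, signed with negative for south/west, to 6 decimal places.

Point 1:
  Lat: 65 + 25/60 + 39.8/3600 = 65.4277222
  N → positive
  Longitude: 30 + 43/60 + 58/3600 = 30.7327778
  W → negative
Point 2:
  Lat: 7′ + 9.8″ = 7.16333′; 17 + 7.16333/60 = 17.1193889
  S ⇒ negate
  Longitude: 41′ + 41.41″ = 41.69017′; 75 + 41.69017/60 = 75.6948361
  W ⇒ negate
Point 3:
  φ: 9′ + 55.6″ = 9.92667′; 50 + 9.92667/60 = 50.1654444
  S → negative
  Longitude: 136° + 44/60 + 58.29/3600 = 136 + 0.733333 + 0.016192 = 136.7495250
  W ⇒ negate
Point 4:
  Lat: 30′ + 28.9″ = 30.48167′; 37 + 30.48167/60 = 37.5080278
  S → negative
  Lon: 21° + 31/60 + 27.49/3600 = 21 + 0.516667 + 0.007636 = 21.5243028
  W ⇒ negate
Point 5:
  Lat: 11′ + 48.2″ = 11.80333′; 15 + 11.80333/60 = 15.1967222
  S ⇒ negate
  Lon: 178° + 57/60 + 25/3600 = 178 + 0.950000 + 0.006944 = 178.9569444
  W ⇒ negate
Point 6:
  Latitude: 34° + 30/60 + 0.6/3600 = 34 + 0.500000 + 0.000167 = 34.5001667
  N ⇒ keep positive
  λ: 113 + 34/60 + 33.6/3600 = 113.5760000
  E ⇒ keep positive

1. 65.427722, -30.732778
2. -17.119389, -75.694836
3. -50.165444, -136.749525
4. -37.508028, -21.524303
5. -15.196722, -178.956944
6. 34.500167, 113.576000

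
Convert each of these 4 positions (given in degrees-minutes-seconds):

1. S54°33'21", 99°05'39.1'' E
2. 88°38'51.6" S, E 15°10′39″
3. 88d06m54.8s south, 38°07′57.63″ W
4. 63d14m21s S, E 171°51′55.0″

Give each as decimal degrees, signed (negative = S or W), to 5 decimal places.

1. -54.55583, 99.09419
2. -88.64767, 15.17750
3. -88.11522, -38.13268
4. -63.23917, 171.86528

Point 1:
  Lat: 54° + 33/60 + 21/3600 = 54 + 0.550000 + 0.005833 = 54.555833
  S ⇒ negate
  Longitude: 99° + 5/60 + 39.1/3600 = 99 + 0.083333 + 0.010861 = 99.094194
  E ⇒ keep positive
Point 2:
  Lat: 38′ + 51.6″ = 38.86000′; 88 + 38.86000/60 = 88.647667
  hemisphere S, so the sign is −
  λ: 15 + 10/60 + 39/3600 = 15.177500
  E ⇒ keep positive
Point 3:
  φ: 88 + 6/60 + 54.8/3600 = 88.115222
  S ⇒ negate
  Lon: 7′ + 57.63″ = 7.96050′; 38 + 7.96050/60 = 38.132675
  W → negative
Point 4:
  Latitude: 14′ + 21″ = 14.35000′; 63 + 14.35000/60 = 63.239167
  S → negative
  Lon: 171° + 51/60 + 55/3600 = 171 + 0.850000 + 0.015278 = 171.865278
  E → positive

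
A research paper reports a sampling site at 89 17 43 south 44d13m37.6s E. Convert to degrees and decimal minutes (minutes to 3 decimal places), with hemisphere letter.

89° 17.717′ S, 44° 13.627′ E

Lat: 17 + 43/60 = 17.71667′
Lon: seconds/60 = 0.62667; minutes = 13 + 0.62667 = 13.62667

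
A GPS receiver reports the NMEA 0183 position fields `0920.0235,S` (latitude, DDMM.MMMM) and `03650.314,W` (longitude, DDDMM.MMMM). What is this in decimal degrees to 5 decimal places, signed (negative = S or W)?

φ: split at 2 digits → 09° and 20.0235′; 9 + 20.0235/60 = 9.333725
hemisphere S, so the sign is −
Lon: degrees = first 3 digits = 36, minutes = 50.314; 36 + 50.314/60 = 36.838567
W ⇒ negate

-9.33373, -36.83857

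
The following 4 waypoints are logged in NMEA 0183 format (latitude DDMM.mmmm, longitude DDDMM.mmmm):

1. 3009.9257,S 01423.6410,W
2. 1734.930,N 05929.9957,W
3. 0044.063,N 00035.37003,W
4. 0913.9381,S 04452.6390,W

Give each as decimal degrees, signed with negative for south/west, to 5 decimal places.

Point 1:
  φ: split at 2 digits → 30° and 9.9257′; 30 + 9.9257/60 = 30.165428
  S ⇒ negate
  Lon: split at 3 digits → 014° and 23.641′; 14 + 23.641/60 = 14.394017
  W ⇒ negate
Point 2:
  φ: degrees = first 2 digits = 17, minutes = 34.93; 17 + 34.93/60 = 17.582167
  N ⇒ keep positive
  Longitude: degrees = first 3 digits = 59, minutes = 29.9957; 59 + 29.9957/60 = 59.499928
  W ⇒ negate
Point 3:
  Latitude: degrees = first 2 digits = 0, minutes = 44.063; 0 + 44.063/60 = 0.734383
  N ⇒ keep positive
  λ: split at 3 digits → 000° and 35.37003′; 0 + 35.37003/60 = 0.589501
  W → negative
Point 4:
  φ: split at 2 digits → 09° and 13.9381′; 9 + 13.9381/60 = 9.232302
  hemisphere S, so the sign is −
  Longitude: degrees = first 3 digits = 44, minutes = 52.639; 44 + 52.639/60 = 44.877317
  hemisphere W, so the sign is −

1. -30.16543, -14.39402
2. 17.58217, -59.49993
3. 0.73438, -0.58950
4. -9.23230, -44.87732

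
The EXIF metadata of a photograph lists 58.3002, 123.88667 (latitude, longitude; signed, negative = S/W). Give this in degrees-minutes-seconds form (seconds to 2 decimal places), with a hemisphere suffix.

58°18′0.72″ N, 123°53′12.01″ E

Latitude: whole degrees 58; 18.01200′ → 18′ and 0.7200″
Lon: 0.886670° → 53.20020′; 0.20020 × 60 = 12.0120″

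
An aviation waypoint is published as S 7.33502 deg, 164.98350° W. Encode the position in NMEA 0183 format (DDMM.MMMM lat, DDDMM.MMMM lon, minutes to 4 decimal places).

Lat: fractional part 0.335020 → 20.101200 minutes
Longitude: minutes = (164.983500 − 164) × 60 = 59.010000

0720.1012,S / 16459.0100,W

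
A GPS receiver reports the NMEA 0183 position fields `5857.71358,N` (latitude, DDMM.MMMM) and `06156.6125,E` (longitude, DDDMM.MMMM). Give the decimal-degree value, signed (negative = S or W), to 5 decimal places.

58.96189, 61.94354

Latitude: degrees = first 2 digits = 58, minutes = 57.71358; 58 + 57.71358/60 = 58.961893
N ⇒ keep positive
λ: degrees = first 3 digits = 61, minutes = 56.6125; 61 + 56.6125/60 = 61.943542
E ⇒ keep positive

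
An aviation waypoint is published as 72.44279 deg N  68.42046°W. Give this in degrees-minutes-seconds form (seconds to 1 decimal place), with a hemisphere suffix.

Lat: whole degrees 72; 26.56740′ → 26′ and 34.044″
λ: whole degrees 68; 25.22760′ → 25′ and 13.656″

72°26′34.0″ N, 68°25′13.7″ W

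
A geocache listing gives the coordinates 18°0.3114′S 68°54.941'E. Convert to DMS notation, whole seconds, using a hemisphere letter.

18°00′19″ S, 68°54′56″ E

Lat: fractional minutes 0.31140 × 60 = 18.68″
Longitude: fractional minutes 0.94100 × 60 = 56.46″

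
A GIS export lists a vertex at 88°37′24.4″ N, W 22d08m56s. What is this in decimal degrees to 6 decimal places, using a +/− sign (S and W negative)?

φ: 37′ + 24.4″ = 37.40667′; 88 + 37.40667/60 = 88.6234444
N ⇒ keep positive
λ: 22° + 8/60 + 56/3600 = 22 + 0.133333 + 0.015556 = 22.1488889
W → negative

88.623444, -22.148889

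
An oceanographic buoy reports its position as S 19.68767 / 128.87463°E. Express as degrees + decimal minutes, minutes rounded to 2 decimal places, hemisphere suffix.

19° 41.26′ S, 128° 52.48′ E

φ: minutes = (19.687670 − 19) × 60 = 41.2602
Longitude: 128° + 0.874630 × 60 = 128° 52.4778′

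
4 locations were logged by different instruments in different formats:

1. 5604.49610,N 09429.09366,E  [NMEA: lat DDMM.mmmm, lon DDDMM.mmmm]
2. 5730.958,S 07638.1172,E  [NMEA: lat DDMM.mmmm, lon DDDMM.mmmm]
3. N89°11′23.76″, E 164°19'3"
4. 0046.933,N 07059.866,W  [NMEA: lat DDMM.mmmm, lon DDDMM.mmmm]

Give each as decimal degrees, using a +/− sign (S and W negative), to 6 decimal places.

Point 1:
  φ: degrees = first 2 digits = 56, minutes = 4.4961; 56 + 4.4961/60 = 56.0749350
  N ⇒ keep positive
  Lon: degrees = first 3 digits = 94, minutes = 29.09366; 94 + 29.09366/60 = 94.4848943
  E → positive
Point 2:
  φ: split at 2 digits → 57° and 30.958′; 57 + 30.958/60 = 57.5159667
  hemisphere S, so the sign is −
  λ: degrees = first 3 digits = 76, minutes = 38.1172; 76 + 38.1172/60 = 76.6352867
  E ⇒ keep positive
Point 3:
  Latitude: 89 + 11/60 + 23.76/3600 = 89.1899333
  N → positive
  Longitude: 164 + 19/60 + 3/3600 = 164.3175000
  E → positive
Point 4:
  Lat: degrees = first 2 digits = 0, minutes = 46.933; 0 + 46.933/60 = 0.7822167
  N → positive
  Lon: split at 3 digits → 070° and 59.866′; 70 + 59.866/60 = 70.9977667
  hemisphere W, so the sign is −

1. 56.074935, 94.484894
2. -57.515967, 76.635287
3. 89.189933, 164.317500
4. 0.782217, -70.997767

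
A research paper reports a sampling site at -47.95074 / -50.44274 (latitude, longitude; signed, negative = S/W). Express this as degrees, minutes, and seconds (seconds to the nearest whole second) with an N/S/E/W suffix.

47°57′3″ S, 50°26′34″ W

Latitude is negative → S; |value| = 47.950740
Latitude: 0.950740 × 60 = 57.04440′ → 57′, remainder × 60 = 2.66″
Longitude is negative → W; |value| = 50.442740
Lon: 0.442740 × 60 = 26.56440′ → 26′, remainder × 60 = 33.86″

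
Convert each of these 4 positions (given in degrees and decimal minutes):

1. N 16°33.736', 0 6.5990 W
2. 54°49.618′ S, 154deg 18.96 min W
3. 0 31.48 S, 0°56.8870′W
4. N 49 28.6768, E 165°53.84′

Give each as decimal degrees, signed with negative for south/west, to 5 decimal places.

Point 1:
  Lat: 16 + 33.736/60 = 16.562267
  N ⇒ keep positive
  Longitude: 0 + 6.599/60 = 0.109983
  hemisphere W, so the sign is −
Point 2:
  φ: 54 + 49.618/60 = 54.826967
  S → negative
  λ: 18.96′ = 0.316000°; total 154.316000
  W → negative
Point 3:
  Lat: 0 + 31.48/60 = 0.524667
  S → negative
  λ: 56.887′ = 0.948117°; total 0.948117
  hemisphere W, so the sign is −
Point 4:
  Lat: 28.6768′ = 0.477947°; total 49.477947
  N → positive
  Longitude: 165 + 53.84/60 = 165.897333
  E → positive

1. 16.56227, -0.10998
2. -54.82697, -154.31600
3. -0.52467, -0.94812
4. 49.47795, 165.89733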